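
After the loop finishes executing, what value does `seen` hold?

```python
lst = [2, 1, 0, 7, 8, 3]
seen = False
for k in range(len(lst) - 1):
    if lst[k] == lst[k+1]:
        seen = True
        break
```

Let's trace through this code step by step.

Initialize: lst = [2, 1, 0, 7, 8, 3]
Initialize: seen = False
Entering loop: for k in range(len(lst) - 1):
After iteration 1: k = 0, seen = False
After iteration 2: k = 1, seen = False
After iteration 3: k = 2, seen = False
After iteration 4: k = 3, seen = False
After iteration 5: k = 4, seen = False
Loop ends.

Final answer: False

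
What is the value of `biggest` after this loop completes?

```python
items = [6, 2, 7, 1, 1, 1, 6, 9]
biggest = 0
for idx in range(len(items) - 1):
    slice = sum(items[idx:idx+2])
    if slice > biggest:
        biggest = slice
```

Let's trace through this code step by step.

Initialize: items = [6, 2, 7, 1, 1, 1, 6, 9]
Initialize: biggest = 0
Entering loop: for idx in range(len(items) - 1):
After iteration 1: idx = 0, biggest = 8, slice = 8
After iteration 2: idx = 1, biggest = 9, slice = 9
After iteration 3: idx = 2, biggest = 9, slice = 8
After iteration 4: idx = 3, biggest = 9, slice = 2
After iteration 5: idx = 4, biggest = 9, slice = 2
After iteration 6: idx = 5, biggest = 9, slice = 7
After iteration 7: idx = 6, biggest = 15, slice = 15
Loop ends.

Final answer: 15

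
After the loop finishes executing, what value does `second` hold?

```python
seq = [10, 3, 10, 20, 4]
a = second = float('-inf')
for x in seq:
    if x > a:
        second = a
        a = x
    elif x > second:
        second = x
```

Let's trace through this code step by step.

Initialize: seq = [10, 3, 10, 20, 4]
Initialize: a = -inf
Initialize: second = -inf
Entering loop: for x in seq:
After iteration 1: x = 10, a = 10, second = -inf
After iteration 2: x = 3, a = 10, second = 3
After iteration 3: x = 10, a = 10, second = 10
After iteration 4: x = 20, a = 20, second = 10
After iteration 5: x = 4, a = 20, second = 10
Loop ends.

Final answer: 10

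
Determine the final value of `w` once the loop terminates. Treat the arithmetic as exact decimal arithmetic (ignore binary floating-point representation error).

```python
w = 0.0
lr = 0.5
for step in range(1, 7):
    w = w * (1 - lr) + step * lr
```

Let's trace through this code step by step.

Initialize: w = 0.0
Initialize: lr = 0.5
Entering loop: for step in range(1, 7):
After iteration 1: step = 1, w = 0.5
After iteration 2: step = 2, w = 1.25
After iteration 3: step = 3, w = 2.125
After iteration 4: step = 4, w = 3.0625
After iteration 5: step = 5, w = 4.03125
After iteration 6: step = 6, w = 5.015625
Loop ends.

Final answer: 5.015625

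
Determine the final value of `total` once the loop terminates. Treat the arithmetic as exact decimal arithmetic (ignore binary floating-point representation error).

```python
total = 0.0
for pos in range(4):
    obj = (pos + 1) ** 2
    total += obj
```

Let's trace through this code step by step.

Initialize: total = 0.0
Entering loop: for pos in range(4):
After iteration 1: pos = 0, total = 1.0, obj = 1
After iteration 2: pos = 1, total = 5.0, obj = 4
After iteration 3: pos = 2, total = 14.0, obj = 9
After iteration 4: pos = 3, total = 30.0, obj = 16
Loop ends.

Final answer: 30.0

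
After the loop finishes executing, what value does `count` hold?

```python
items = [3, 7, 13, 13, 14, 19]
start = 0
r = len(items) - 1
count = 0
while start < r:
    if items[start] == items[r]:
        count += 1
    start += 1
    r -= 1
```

Let's trace through this code step by step.

Initialize: items = [3, 7, 13, 13, 14, 19]
Initialize: start = 0
Initialize: r = 5
Initialize: count = 0
Entering loop: while start < r:
After iteration 1: start = 1, r = 4, count = 0
After iteration 2: start = 2, r = 3, count = 0
After iteration 3: start = 3, r = 2, count = 1
Loop ends.

Final answer: 1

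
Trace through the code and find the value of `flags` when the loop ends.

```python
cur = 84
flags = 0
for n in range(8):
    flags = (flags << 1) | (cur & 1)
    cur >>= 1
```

Let's trace through this code step by step.

Initialize: cur = 84
Initialize: flags = 0
Entering loop: for n in range(8):
After iteration 1: n = 0, cur = 42, flags = 0
After iteration 2: n = 1, cur = 21, flags = 0
After iteration 3: n = 2, cur = 10, flags = 1
After iteration 4: n = 3, cur = 5, flags = 2
After iteration 5: n = 4, cur = 2, flags = 5
After iteration 6: n = 5, cur = 1, flags = 10
After iteration 7: n = 6, cur = 0, flags = 21
After iteration 8: n = 7, cur = 0, flags = 42
Loop ends.

Final answer: 42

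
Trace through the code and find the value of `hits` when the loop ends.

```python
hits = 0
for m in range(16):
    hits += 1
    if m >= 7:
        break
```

Let's trace through this code step by step.

Initialize: hits = 0
Entering loop: for m in range(16):
After iteration 1: m = 0, hits = 1
After iteration 2: m = 1, hits = 2
After iteration 3: m = 2, hits = 3
After iteration 4: m = 3, hits = 4
After iteration 5: m = 4, hits = 5
After iteration 6: m = 5, hits = 6
After iteration 7: m = 6, hits = 7
After iteration 8: m = 7, hits = 8
Loop ends.

Final answer: 8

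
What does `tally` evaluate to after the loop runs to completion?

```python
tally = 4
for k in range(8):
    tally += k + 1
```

Let's trace through this code step by step.

Initialize: tally = 4
Entering loop: for k in range(8):
After iteration 1: k = 0, tally = 5
After iteration 2: k = 1, tally = 7
After iteration 3: k = 2, tally = 10
After iteration 4: k = 3, tally = 14
After iteration 5: k = 4, tally = 19
After iteration 6: k = 5, tally = 25
After iteration 7: k = 6, tally = 32
After iteration 8: k = 7, tally = 40
Loop ends.

Final answer: 40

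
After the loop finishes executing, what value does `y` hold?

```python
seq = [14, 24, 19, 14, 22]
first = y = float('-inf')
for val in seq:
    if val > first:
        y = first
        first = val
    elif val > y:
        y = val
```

Let's trace through this code step by step.

Initialize: seq = [14, 24, 19, 14, 22]
Initialize: first = -inf
Initialize: y = -inf
Entering loop: for val in seq:
After iteration 1: val = 14, first = 14, y = -inf
After iteration 2: val = 24, first = 24, y = 14
After iteration 3: val = 19, first = 24, y = 19
After iteration 4: val = 14, first = 24, y = 19
After iteration 5: val = 22, first = 24, y = 22
Loop ends.

Final answer: 22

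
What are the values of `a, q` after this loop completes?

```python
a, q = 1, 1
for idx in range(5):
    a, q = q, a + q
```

Let's trace through this code step by step.

Initialize: a = 1
Initialize: q = 1
Entering loop: for idx in range(5):
After iteration 1: idx = 0, a = 1, q = 2
After iteration 2: idx = 1, a = 2, q = 3
After iteration 3: idx = 2, a = 3, q = 5
After iteration 4: idx = 3, a = 5, q = 8
After iteration 5: idx = 4, a = 8, q = 13
Loop ends.

Final answer: 8, 13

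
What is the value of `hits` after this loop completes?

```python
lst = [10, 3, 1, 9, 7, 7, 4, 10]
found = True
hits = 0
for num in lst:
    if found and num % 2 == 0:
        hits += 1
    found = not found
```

Let's trace through this code step by step.

Initialize: lst = [10, 3, 1, 9, 7, 7, 4, 10]
Initialize: found = True
Initialize: hits = 0
Entering loop: for num in lst:
After iteration 1: num = 10, found = False, hits = 1
After iteration 2: num = 3, found = True, hits = 1
After iteration 3: num = 1, found = False, hits = 1
After iteration 4: num = 9, found = True, hits = 1
After iteration 5: num = 7, found = False, hits = 1
After iteration 6: num = 7, found = True, hits = 1
After iteration 7: num = 4, found = False, hits = 2
After iteration 8: num = 10, found = True, hits = 2
Loop ends.

Final answer: 2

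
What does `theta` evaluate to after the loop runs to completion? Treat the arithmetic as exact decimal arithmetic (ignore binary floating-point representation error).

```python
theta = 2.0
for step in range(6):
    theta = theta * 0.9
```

Let's trace through this code step by step.

Initialize: theta = 2.0
Entering loop: for step in range(6):
After iteration 1: step = 0, theta = 1.8
After iteration 2: step = 1, theta = 1.62
After iteration 3: step = 2, theta = 1.458
After iteration 4: step = 3, theta = 1.3122
After iteration 5: step = 4, theta = 1.18098
After iteration 6: step = 5, theta = 1.062882
Loop ends.

Final answer: 1.062882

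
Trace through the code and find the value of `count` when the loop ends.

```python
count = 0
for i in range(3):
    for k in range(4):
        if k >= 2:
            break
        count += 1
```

Let's trace through this code step by step.

Initialize: count = 0
Entering loop: for i in range(3):
After iteration 1: i = 0, count = 2
After iteration 2: i = 1, count = 4
After iteration 3: i = 2, count = 6
Loop ends.

Final answer: 6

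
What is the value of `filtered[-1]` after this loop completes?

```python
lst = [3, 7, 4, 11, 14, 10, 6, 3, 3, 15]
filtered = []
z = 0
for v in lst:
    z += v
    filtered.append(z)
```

Let's trace through this code step by step.

Initialize: lst = [3, 7, 4, 11, 14, 10, 6, 3, 3, 15]
Initialize: filtered = []
Initialize: z = 0
Entering loop: for v in lst:
After iteration 1: v = 3, filtered = [3], z = 3
After iteration 2: v = 7, filtered = [3, 10], z = 10
After iteration 3: v = 4, filtered = [3, 10, 14], z = 14
After iteration 4: v = 11, filtered = [3, 10, 14, 25], z = 25
After iteration 5: v = 14, filtered = [3, 10, 14, 25, 39], z = 39
After iteration 6: v = 10, filtered = [3, 10, 14, 25, 39, 49], z = 49
After iteration 7: v = 6, filtered = [3, 10, 14, 25, 39, 49, 55], z = 55
After iteration 8: v = 3, filtered = [3, 10, 14, 25, 39, 49, 55, 58], z = 58
After iteration 9: v = 3, filtered = [3, 10, 14, 25, 39, 49, 55, 58, 61], z = 61
After iteration 10: v = 15, filtered = [3, 10, 14, 25, 39, 49, 55, 58, 61, 76], z = 76
Loop ends.
filtered[-1] = 76

Final answer: 76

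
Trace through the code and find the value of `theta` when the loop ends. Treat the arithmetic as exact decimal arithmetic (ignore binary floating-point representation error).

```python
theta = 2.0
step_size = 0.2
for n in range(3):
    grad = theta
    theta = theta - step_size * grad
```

Let's trace through this code step by step.

Initialize: theta = 2.0
Initialize: step_size = 0.2
Entering loop: for n in range(3):
After iteration 1: n = 0, theta = 1.6, grad = 2.0
After iteration 2: n = 1, theta = 1.28, grad = 1.6
After iteration 3: n = 2, theta = 1.024, grad = 1.28
Loop ends.

Final answer: 1.024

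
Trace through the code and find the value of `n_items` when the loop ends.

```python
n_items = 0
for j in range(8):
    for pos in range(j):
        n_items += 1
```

Let's trace through this code step by step.

Initialize: n_items = 0
Entering loop: for j in range(8):
After iteration 1: j = 0, n_items = 0
After iteration 2: j = 1, n_items = 1, pos = 0
After iteration 3: j = 2, n_items = 3, pos = 1
After iteration 4: j = 3, n_items = 6, pos = 2
After iteration 5: j = 4, n_items = 10, pos = 3
After iteration 6: j = 5, n_items = 15, pos = 4
After iteration 7: j = 6, n_items = 21, pos = 5
After iteration 8: j = 7, n_items = 28, pos = 6
Loop ends.

Final answer: 28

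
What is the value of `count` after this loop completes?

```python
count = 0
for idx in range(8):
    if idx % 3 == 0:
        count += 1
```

Let's trace through this code step by step.

Initialize: count = 0
Entering loop: for idx in range(8):
After iteration 1: idx = 0, count = 1
After iteration 2: idx = 1, count = 1
After iteration 3: idx = 2, count = 1
After iteration 4: idx = 3, count = 2
After iteration 5: idx = 4, count = 2
After iteration 6: idx = 5, count = 2
After iteration 7: idx = 6, count = 3
After iteration 8: idx = 7, count = 3
Loop ends.

Final answer: 3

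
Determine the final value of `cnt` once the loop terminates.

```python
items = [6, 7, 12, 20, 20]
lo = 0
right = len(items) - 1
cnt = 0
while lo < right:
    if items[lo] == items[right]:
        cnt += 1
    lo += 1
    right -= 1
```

Let's trace through this code step by step.

Initialize: items = [6, 7, 12, 20, 20]
Initialize: lo = 0
Initialize: right = 4
Initialize: cnt = 0
Entering loop: while lo < right:
After iteration 1: lo = 1, right = 3, cnt = 0
After iteration 2: lo = 2, right = 2, cnt = 0
Loop ends.

Final answer: 0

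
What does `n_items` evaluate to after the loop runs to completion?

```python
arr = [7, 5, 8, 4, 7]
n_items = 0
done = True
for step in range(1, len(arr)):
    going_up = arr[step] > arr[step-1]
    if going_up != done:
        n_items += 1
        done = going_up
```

Let's trace through this code step by step.

Initialize: arr = [7, 5, 8, 4, 7]
Initialize: n_items = 0
Initialize: done = True
Entering loop: for step in range(1, len(arr)):
After iteration 1: step = 1, n_items = 1, done = False, going_up = False
After iteration 2: step = 2, n_items = 2, done = True, going_up = True
After iteration 3: step = 3, n_items = 3, done = False, going_up = False
After iteration 4: step = 4, n_items = 4, done = True, going_up = True
Loop ends.

Final answer: 4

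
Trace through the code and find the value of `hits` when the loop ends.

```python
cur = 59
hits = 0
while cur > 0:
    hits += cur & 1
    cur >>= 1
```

Let's trace through this code step by step.

Initialize: cur = 59
Initialize: hits = 0
Entering loop: while cur > 0:
After iteration 1: cur = 29, hits = 1
After iteration 2: cur = 14, hits = 2
After iteration 3: cur = 7, hits = 2
After iteration 4: cur = 3, hits = 3
After iteration 5: cur = 1, hits = 4
After iteration 6: cur = 0, hits = 5
Loop ends.

Final answer: 5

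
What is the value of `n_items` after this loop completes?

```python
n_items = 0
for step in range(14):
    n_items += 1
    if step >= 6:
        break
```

Let's trace through this code step by step.

Initialize: n_items = 0
Entering loop: for step in range(14):
After iteration 1: step = 0, n_items = 1
After iteration 2: step = 1, n_items = 2
After iteration 3: step = 2, n_items = 3
After iteration 4: step = 3, n_items = 4
After iteration 5: step = 4, n_items = 5
After iteration 6: step = 5, n_items = 6
After iteration 7: step = 6, n_items = 7
Loop ends.

Final answer: 7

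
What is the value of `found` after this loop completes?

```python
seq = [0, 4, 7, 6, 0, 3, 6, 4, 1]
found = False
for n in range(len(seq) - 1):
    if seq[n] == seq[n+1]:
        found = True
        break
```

Let's trace through this code step by step.

Initialize: seq = [0, 4, 7, 6, 0, 3, 6, 4, 1]
Initialize: found = False
Entering loop: for n in range(len(seq) - 1):
After iteration 1: n = 0, found = False
After iteration 2: n = 1, found = False
After iteration 3: n = 2, found = False
After iteration 4: n = 3, found = False
After iteration 5: n = 4, found = False
After iteration 6: n = 5, found = False
After iteration 7: n = 6, found = False
After iteration 8: n = 7, found = False
Loop ends.

Final answer: False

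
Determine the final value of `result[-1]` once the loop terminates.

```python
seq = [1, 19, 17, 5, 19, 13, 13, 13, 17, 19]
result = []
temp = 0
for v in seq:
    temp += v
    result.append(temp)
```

Let's trace through this code step by step.

Initialize: seq = [1, 19, 17, 5, 19, 13, 13, 13, 17, 19]
Initialize: result = []
Initialize: temp = 0
Entering loop: for v in seq:
After iteration 1: v = 1, result = [1], temp = 1
After iteration 2: v = 19, result = [1, 20], temp = 20
After iteration 3: v = 17, result = [1, 20, 37], temp = 37
After iteration 4: v = 5, result = [1, 20, 37, 42], temp = 42
After iteration 5: v = 19, result = [1, 20, 37, 42, 61], temp = 61
After iteration 6: v = 13, result = [1, 20, 37, 42, 61, 74], temp = 74
After iteration 7: v = 13, result = [1, 20, 37, 42, 61, 74, 87], temp = 87
After iteration 8: v = 13, result = [1, 20, 37, 42, 61, 74, 87, 100], temp = 100
After iteration 9: v = 17, result = [1, 20, 37, 42, 61, 74, 87, 100, 117], temp = 117
After iteration 10: v = 19, result = [1, 20, 37, 42, 61, 74, 87, 100, 117, 136], temp = 136
Loop ends.
result[-1] = 136

Final answer: 136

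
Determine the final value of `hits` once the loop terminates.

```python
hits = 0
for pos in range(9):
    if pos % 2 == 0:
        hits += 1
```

Let's trace through this code step by step.

Initialize: hits = 0
Entering loop: for pos in range(9):
After iteration 1: pos = 0, hits = 1
After iteration 2: pos = 1, hits = 1
After iteration 3: pos = 2, hits = 2
After iteration 4: pos = 3, hits = 2
After iteration 5: pos = 4, hits = 3
After iteration 6: pos = 5, hits = 3
After iteration 7: pos = 6, hits = 4
After iteration 8: pos = 7, hits = 4
After iteration 9: pos = 8, hits = 5
Loop ends.

Final answer: 5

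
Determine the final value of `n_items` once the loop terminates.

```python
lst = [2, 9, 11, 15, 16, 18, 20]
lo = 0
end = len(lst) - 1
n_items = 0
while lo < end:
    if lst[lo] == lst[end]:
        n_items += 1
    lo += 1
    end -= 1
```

Let's trace through this code step by step.

Initialize: lst = [2, 9, 11, 15, 16, 18, 20]
Initialize: lo = 0
Initialize: end = 6
Initialize: n_items = 0
Entering loop: while lo < end:
After iteration 1: lo = 1, end = 5, n_items = 0
After iteration 2: lo = 2, end = 4, n_items = 0
After iteration 3: lo = 3, end = 3, n_items = 0
Loop ends.

Final answer: 0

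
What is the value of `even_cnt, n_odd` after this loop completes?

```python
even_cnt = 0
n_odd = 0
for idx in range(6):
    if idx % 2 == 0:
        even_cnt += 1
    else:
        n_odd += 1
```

Let's trace through this code step by step.

Initialize: even_cnt = 0
Initialize: n_odd = 0
Entering loop: for idx in range(6):
After iteration 1: idx = 0, even_cnt = 1, n_odd = 0
After iteration 2: idx = 1, even_cnt = 1, n_odd = 1
After iteration 3: idx = 2, even_cnt = 2, n_odd = 1
After iteration 4: idx = 3, even_cnt = 2, n_odd = 2
After iteration 5: idx = 4, even_cnt = 3, n_odd = 2
After iteration 6: idx = 5, even_cnt = 3, n_odd = 3
Loop ends.

Final answer: 3, 3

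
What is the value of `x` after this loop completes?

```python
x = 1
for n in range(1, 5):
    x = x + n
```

Let's trace through this code step by step.

Initialize: x = 1
Entering loop: for n in range(1, 5):
After iteration 1: n = 1, x = 2
After iteration 2: n = 2, x = 4
After iteration 3: n = 3, x = 7
After iteration 4: n = 4, x = 11
Loop ends.

Final answer: 11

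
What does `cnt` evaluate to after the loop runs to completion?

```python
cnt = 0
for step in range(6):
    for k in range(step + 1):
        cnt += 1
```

Let's trace through this code step by step.

Initialize: cnt = 0
Entering loop: for step in range(6):
After iteration 1: step = 0, cnt = 1, k = 0
After iteration 2: step = 1, cnt = 3, k = 1
After iteration 3: step = 2, cnt = 6, k = 2
After iteration 4: step = 3, cnt = 10, k = 3
After iteration 5: step = 4, cnt = 15, k = 4
After iteration 6: step = 5, cnt = 21, k = 5
Loop ends.

Final answer: 21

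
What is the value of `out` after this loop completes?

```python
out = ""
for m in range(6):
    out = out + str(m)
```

Let's trace through this code step by step.

Initialize: out = ''
Entering loop: for m in range(6):
After iteration 1: m = 0, out = '0'
After iteration 2: m = 1, out = '01'
After iteration 3: m = 2, out = '012'
After iteration 4: m = 3, out = '0123'
After iteration 5: m = 4, out = '01234'
After iteration 6: m = 5, out = '012345'
Loop ends.

Final answer: '012345'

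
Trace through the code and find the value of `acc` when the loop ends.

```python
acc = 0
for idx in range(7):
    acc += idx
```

Let's trace through this code step by step.

Initialize: acc = 0
Entering loop: for idx in range(7):
After iteration 1: idx = 0, acc = 0
After iteration 2: idx = 1, acc = 1
After iteration 3: idx = 2, acc = 3
After iteration 4: idx = 3, acc = 6
After iteration 5: idx = 4, acc = 10
After iteration 6: idx = 5, acc = 15
After iteration 7: idx = 6, acc = 21
Loop ends.

Final answer: 21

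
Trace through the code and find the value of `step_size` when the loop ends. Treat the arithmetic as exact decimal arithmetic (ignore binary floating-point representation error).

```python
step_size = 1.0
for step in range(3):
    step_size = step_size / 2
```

Let's trace through this code step by step.

Initialize: step_size = 1.0
Entering loop: for step in range(3):
After iteration 1: step = 0, step_size = 0.5
After iteration 2: step = 1, step_size = 0.25
After iteration 3: step = 2, step_size = 0.125
Loop ends.

Final answer: 0.125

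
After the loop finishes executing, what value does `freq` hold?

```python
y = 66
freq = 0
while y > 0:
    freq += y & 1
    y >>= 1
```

Let's trace through this code step by step.

Initialize: y = 66
Initialize: freq = 0
Entering loop: while y > 0:
After iteration 1: y = 33, freq = 0
After iteration 2: y = 16, freq = 1
After iteration 3: y = 8, freq = 1
After iteration 4: y = 4, freq = 1
After iteration 5: y = 2, freq = 1
After iteration 6: y = 1, freq = 1
After iteration 7: y = 0, freq = 2
Loop ends.

Final answer: 2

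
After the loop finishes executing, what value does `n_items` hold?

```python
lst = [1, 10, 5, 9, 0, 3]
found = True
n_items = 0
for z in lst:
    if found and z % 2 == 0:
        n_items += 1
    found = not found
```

Let's trace through this code step by step.

Initialize: lst = [1, 10, 5, 9, 0, 3]
Initialize: found = True
Initialize: n_items = 0
Entering loop: for z in lst:
After iteration 1: z = 1, found = False, n_items = 0
After iteration 2: z = 10, found = True, n_items = 0
After iteration 3: z = 5, found = False, n_items = 0
After iteration 4: z = 9, found = True, n_items = 0
After iteration 5: z = 0, found = False, n_items = 1
After iteration 6: z = 3, found = True, n_items = 1
Loop ends.

Final answer: 1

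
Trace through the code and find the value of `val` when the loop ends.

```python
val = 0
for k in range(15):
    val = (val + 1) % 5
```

Let's trace through this code step by step.

Initialize: val = 0
Entering loop: for k in range(15):
After iteration 1: k = 0, val = 1
After iteration 2: k = 1, val = 2
After iteration 3: k = 2, val = 3
After iteration 4: k = 3, val = 4
After iteration 5: k = 4, val = 0
After iteration 6: k = 5, val = 1
After iteration 7: k = 6, val = 2
After iteration 8: k = 7, val = 3
After iteration 9: k = 8, val = 4
After iteration 10: k = 9, val = 0
After iteration 11: k = 10, val = 1
After iteration 12: k = 11, val = 2
After iteration 13: k = 12, val = 3
After iteration 14: k = 13, val = 4
After iteration 15: k = 14, val = 0
Loop ends.

Final answer: 0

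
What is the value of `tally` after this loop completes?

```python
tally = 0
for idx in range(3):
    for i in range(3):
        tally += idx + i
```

Let's trace through this code step by step.

Initialize: tally = 0
Entering loop: for idx in range(3):
After iteration 1: idx = 0, tally = 3
After iteration 2: idx = 1, tally = 9
After iteration 3: idx = 2, tally = 18
Loop ends.

Final answer: 18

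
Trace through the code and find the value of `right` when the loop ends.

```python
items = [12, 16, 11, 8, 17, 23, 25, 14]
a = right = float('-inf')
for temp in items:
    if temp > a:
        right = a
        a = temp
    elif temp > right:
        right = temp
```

Let's trace through this code step by step.

Initialize: items = [12, 16, 11, 8, 17, 23, 25, 14]
Initialize: a = -inf
Initialize: right = -inf
Entering loop: for temp in items:
After iteration 1: temp = 12, a = 12, right = -inf
After iteration 2: temp = 16, a = 16, right = 12
After iteration 3: temp = 11, a = 16, right = 12
After iteration 4: temp = 8, a = 16, right = 12
After iteration 5: temp = 17, a = 17, right = 16
After iteration 6: temp = 23, a = 23, right = 17
After iteration 7: temp = 25, a = 25, right = 23
After iteration 8: temp = 14, a = 25, right = 23
Loop ends.

Final answer: 23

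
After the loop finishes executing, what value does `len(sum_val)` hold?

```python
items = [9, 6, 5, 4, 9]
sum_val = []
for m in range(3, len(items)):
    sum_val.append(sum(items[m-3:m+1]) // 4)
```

Let's trace through this code step by step.

Initialize: items = [9, 6, 5, 4, 9]
Initialize: sum_val = []
Entering loop: for m in range(3, len(items)):
After iteration 1: m = 3, sum_val = [6]
After iteration 2: m = 4, sum_val = [6, 6]
Loop ends.
len(sum_val) = 2

Final answer: 2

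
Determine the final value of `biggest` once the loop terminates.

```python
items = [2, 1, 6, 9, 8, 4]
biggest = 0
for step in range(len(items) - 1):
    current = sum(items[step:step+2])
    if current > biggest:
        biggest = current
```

Let's trace through this code step by step.

Initialize: items = [2, 1, 6, 9, 8, 4]
Initialize: biggest = 0
Entering loop: for step in range(len(items) - 1):
After iteration 1: step = 0, biggest = 3, current = 3
After iteration 2: step = 1, biggest = 7, current = 7
After iteration 3: step = 2, biggest = 15, current = 15
After iteration 4: step = 3, biggest = 17, current = 17
After iteration 5: step = 4, biggest = 17, current = 12
Loop ends.

Final answer: 17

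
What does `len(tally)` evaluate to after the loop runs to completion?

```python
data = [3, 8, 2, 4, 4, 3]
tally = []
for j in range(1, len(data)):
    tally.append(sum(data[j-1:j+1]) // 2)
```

Let's trace through this code step by step.

Initialize: data = [3, 8, 2, 4, 4, 3]
Initialize: tally = []
Entering loop: for j in range(1, len(data)):
After iteration 1: j = 1, tally = [5]
After iteration 2: j = 2, tally = [5, 5]
After iteration 3: j = 3, tally = [5, 5, 3]
After iteration 4: j = 4, tally = [5, 5, 3, 4]
After iteration 5: j = 5, tally = [5, 5, 3, 4, 3]
Loop ends.
len(tally) = 5

Final answer: 5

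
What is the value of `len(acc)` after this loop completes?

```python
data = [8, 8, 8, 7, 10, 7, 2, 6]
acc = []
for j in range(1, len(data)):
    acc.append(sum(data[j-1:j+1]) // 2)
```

Let's trace through this code step by step.

Initialize: data = [8, 8, 8, 7, 10, 7, 2, 6]
Initialize: acc = []
Entering loop: for j in range(1, len(data)):
After iteration 1: j = 1, acc = [8]
After iteration 2: j = 2, acc = [8, 8]
After iteration 3: j = 3, acc = [8, 8, 7]
After iteration 4: j = 4, acc = [8, 8, 7, 8]
After iteration 5: j = 5, acc = [8, 8, 7, 8, 8]
After iteration 6: j = 6, acc = [8, 8, 7, 8, 8, 4]
After iteration 7: j = 7, acc = [8, 8, 7, 8, 8, 4, 4]
Loop ends.
len(acc) = 7

Final answer: 7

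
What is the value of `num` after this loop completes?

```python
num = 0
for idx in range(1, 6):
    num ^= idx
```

Let's trace through this code step by step.

Initialize: num = 0
Entering loop: for idx in range(1, 6):
After iteration 1: idx = 1, num = 1
After iteration 2: idx = 2, num = 3
After iteration 3: idx = 3, num = 0
After iteration 4: idx = 4, num = 4
After iteration 5: idx = 5, num = 1
Loop ends.

Final answer: 1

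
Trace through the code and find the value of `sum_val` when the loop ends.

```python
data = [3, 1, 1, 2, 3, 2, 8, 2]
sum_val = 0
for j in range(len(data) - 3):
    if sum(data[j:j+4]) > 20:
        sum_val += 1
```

Let's trace through this code step by step.

Initialize: data = [3, 1, 1, 2, 3, 2, 8, 2]
Initialize: sum_val = 0
Entering loop: for j in range(len(data) - 3):
After iteration 1: j = 0, sum_val = 0
After iteration 2: j = 1, sum_val = 0
After iteration 3: j = 2, sum_val = 0
After iteration 4: j = 3, sum_val = 0
After iteration 5: j = 4, sum_val = 0
Loop ends.

Final answer: 0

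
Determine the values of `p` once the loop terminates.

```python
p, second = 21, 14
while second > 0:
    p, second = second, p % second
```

Let's trace through this code step by step.

Initialize: p = 21
Initialize: second = 14
Entering loop: while second > 0:
After iteration 1: p = 14, second = 7
After iteration 2: p = 7, second = 0
Loop ends.

Final answer: 7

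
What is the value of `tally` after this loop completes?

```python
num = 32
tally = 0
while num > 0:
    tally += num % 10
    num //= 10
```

Let's trace through this code step by step.

Initialize: num = 32
Initialize: tally = 0
Entering loop: while num > 0:
After iteration 1: num = 3, tally = 2
After iteration 2: num = 0, tally = 5
Loop ends.

Final answer: 5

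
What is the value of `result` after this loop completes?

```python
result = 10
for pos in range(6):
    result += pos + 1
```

Let's trace through this code step by step.

Initialize: result = 10
Entering loop: for pos in range(6):
After iteration 1: pos = 0, result = 11
After iteration 2: pos = 1, result = 13
After iteration 3: pos = 2, result = 16
After iteration 4: pos = 3, result = 20
After iteration 5: pos = 4, result = 25
After iteration 6: pos = 5, result = 31
Loop ends.

Final answer: 31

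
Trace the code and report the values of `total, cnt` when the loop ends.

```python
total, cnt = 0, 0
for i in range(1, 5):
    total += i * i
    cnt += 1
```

Let's trace through this code step by step.

Initialize: total = 0
Initialize: cnt = 0
Entering loop: for i in range(1, 5):
After iteration 1: i = 1, total = 1, cnt = 1
After iteration 2: i = 2, total = 5, cnt = 2
After iteration 3: i = 3, total = 14, cnt = 3
After iteration 4: i = 4, total = 30, cnt = 4
Loop ends.

Final answer: 30, 4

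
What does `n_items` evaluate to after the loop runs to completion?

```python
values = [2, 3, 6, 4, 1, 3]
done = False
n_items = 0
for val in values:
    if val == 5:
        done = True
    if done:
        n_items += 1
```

Let's trace through this code step by step.

Initialize: values = [2, 3, 6, 4, 1, 3]
Initialize: done = False
Initialize: n_items = 0
Entering loop: for val in values:
After iteration 1: val = 2, n_items = 0
After iteration 2: val = 3, n_items = 0
After iteration 3: val = 6, n_items = 0
After iteration 4: val = 4, n_items = 0
After iteration 5: val = 1, n_items = 0
After iteration 6: val = 3, n_items = 0
Loop ends.

Final answer: 0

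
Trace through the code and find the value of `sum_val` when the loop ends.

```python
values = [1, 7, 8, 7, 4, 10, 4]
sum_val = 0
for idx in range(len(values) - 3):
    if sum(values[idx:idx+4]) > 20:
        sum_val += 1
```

Let's trace through this code step by step.

Initialize: values = [1, 7, 8, 7, 4, 10, 4]
Initialize: sum_val = 0
Entering loop: for idx in range(len(values) - 3):
After iteration 1: idx = 0, sum_val = 1
After iteration 2: idx = 1, sum_val = 2
After iteration 3: idx = 2, sum_val = 3
After iteration 4: idx = 3, sum_val = 4
Loop ends.

Final answer: 4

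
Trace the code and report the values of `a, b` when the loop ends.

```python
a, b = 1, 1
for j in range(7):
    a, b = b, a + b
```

Let's trace through this code step by step.

Initialize: a = 1
Initialize: b = 1
Entering loop: for j in range(7):
After iteration 1: j = 0, a = 1, b = 2
After iteration 2: j = 1, a = 2, b = 3
After iteration 3: j = 2, a = 3, b = 5
After iteration 4: j = 3, a = 5, b = 8
After iteration 5: j = 4, a = 8, b = 13
After iteration 6: j = 5, a = 13, b = 21
After iteration 7: j = 6, a = 21, b = 34
Loop ends.

Final answer: 21, 34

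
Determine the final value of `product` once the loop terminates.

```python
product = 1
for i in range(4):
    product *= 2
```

Let's trace through this code step by step.

Initialize: product = 1
Entering loop: for i in range(4):
After iteration 1: i = 0, product = 2
After iteration 2: i = 1, product = 4
After iteration 3: i = 2, product = 8
After iteration 4: i = 3, product = 16
Loop ends.

Final answer: 16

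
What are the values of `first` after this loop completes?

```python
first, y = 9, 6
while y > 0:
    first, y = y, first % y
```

Let's trace through this code step by step.

Initialize: first = 9
Initialize: y = 6
Entering loop: while y > 0:
After iteration 1: first = 6, y = 3
After iteration 2: first = 3, y = 0
Loop ends.

Final answer: 3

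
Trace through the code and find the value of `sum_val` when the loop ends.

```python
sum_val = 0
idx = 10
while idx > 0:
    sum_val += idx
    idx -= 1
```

Let's trace through this code step by step.

Initialize: sum_val = 0
Initialize: idx = 10
Entering loop: while idx > 0:
After iteration 1: sum_val = 10, idx = 9
After iteration 2: sum_val = 19, idx = 8
After iteration 3: sum_val = 27, idx = 7
After iteration 4: sum_val = 34, idx = 6
After iteration 5: sum_val = 40, idx = 5
After iteration 6: sum_val = 45, idx = 4
After iteration 7: sum_val = 49, idx = 3
After iteration 8: sum_val = 52, idx = 2
After iteration 9: sum_val = 54, idx = 1
After iteration 10: sum_val = 55, idx = 0
Loop ends.

Final answer: 55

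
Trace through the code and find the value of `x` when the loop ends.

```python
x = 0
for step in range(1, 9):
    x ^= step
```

Let's trace through this code step by step.

Initialize: x = 0
Entering loop: for step in range(1, 9):
After iteration 1: step = 1, x = 1
After iteration 2: step = 2, x = 3
After iteration 3: step = 3, x = 0
After iteration 4: step = 4, x = 4
After iteration 5: step = 5, x = 1
After iteration 6: step = 6, x = 7
After iteration 7: step = 7, x = 0
After iteration 8: step = 8, x = 8
Loop ends.

Final answer: 8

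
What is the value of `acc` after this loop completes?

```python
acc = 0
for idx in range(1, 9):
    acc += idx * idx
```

Let's trace through this code step by step.

Initialize: acc = 0
Entering loop: for idx in range(1, 9):
After iteration 1: idx = 1, acc = 1
After iteration 2: idx = 2, acc = 5
After iteration 3: idx = 3, acc = 14
After iteration 4: idx = 4, acc = 30
After iteration 5: idx = 5, acc = 55
After iteration 6: idx = 6, acc = 91
After iteration 7: idx = 7, acc = 140
After iteration 8: idx = 8, acc = 204
Loop ends.

Final answer: 204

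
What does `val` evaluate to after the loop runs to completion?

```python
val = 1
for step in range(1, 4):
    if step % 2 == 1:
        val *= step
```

Let's trace through this code step by step.

Initialize: val = 1
Entering loop: for step in range(1, 4):
After iteration 1: step = 1, val = 1
After iteration 2: step = 2, val = 1
After iteration 3: step = 3, val = 3
Loop ends.

Final answer: 3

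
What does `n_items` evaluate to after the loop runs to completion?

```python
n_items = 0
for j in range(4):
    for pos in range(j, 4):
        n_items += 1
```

Let's trace through this code step by step.

Initialize: n_items = 0
Entering loop: for j in range(4):
After iteration 1: j = 0, n_items = 4
After iteration 2: j = 1, n_items = 7
After iteration 3: j = 2, n_items = 9
After iteration 4: j = 3, n_items = 10
Loop ends.

Final answer: 10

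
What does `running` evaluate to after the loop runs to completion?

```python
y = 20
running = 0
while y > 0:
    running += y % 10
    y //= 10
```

Let's trace through this code step by step.

Initialize: y = 20
Initialize: running = 0
Entering loop: while y > 0:
After iteration 1: y = 2, running = 0
After iteration 2: y = 0, running = 2
Loop ends.

Final answer: 2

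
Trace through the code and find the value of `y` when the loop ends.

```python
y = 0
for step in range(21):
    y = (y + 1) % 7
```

Let's trace through this code step by step.

Initialize: y = 0
Entering loop: for step in range(21):
After iteration 1: step = 0, y = 1
After iteration 2: step = 1, y = 2
After iteration 3: step = 2, y = 3
After iteration 4: step = 3, y = 4
After iteration 5: step = 4, y = 5
After iteration 6: step = 5, y = 6
After iteration 7: step = 6, y = 0
After iteration 8: step = 7, y = 1
After iteration 9: step = 8, y = 2
After iteration 10: step = 9, y = 3
After iteration 11: step = 10, y = 4
After iteration 12: step = 11, y = 5
After iteration 13: step = 12, y = 6
After iteration 14: step = 13, y = 0
After iteration 15: step = 14, y = 1
After iteration 16: step = 15, y = 2
After iteration 17: step = 16, y = 3
After iteration 18: step = 17, y = 4
After iteration 19: step = 18, y = 5
After iteration 20: step = 19, y = 6
After iteration 21: step = 20, y = 0
Loop ends.

Final answer: 0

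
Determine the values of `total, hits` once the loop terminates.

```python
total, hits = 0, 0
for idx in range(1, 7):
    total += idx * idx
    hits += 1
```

Let's trace through this code step by step.

Initialize: total = 0
Initialize: hits = 0
Entering loop: for idx in range(1, 7):
After iteration 1: idx = 1, total = 1, hits = 1
After iteration 2: idx = 2, total = 5, hits = 2
After iteration 3: idx = 3, total = 14, hits = 3
After iteration 4: idx = 4, total = 30, hits = 4
After iteration 5: idx = 5, total = 55, hits = 5
After iteration 6: idx = 6, total = 91, hits = 6
Loop ends.

Final answer: 91, 6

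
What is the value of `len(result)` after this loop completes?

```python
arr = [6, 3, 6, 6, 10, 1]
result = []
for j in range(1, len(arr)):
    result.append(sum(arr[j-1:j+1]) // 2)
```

Let's trace through this code step by step.

Initialize: arr = [6, 3, 6, 6, 10, 1]
Initialize: result = []
Entering loop: for j in range(1, len(arr)):
After iteration 1: j = 1, result = [4]
After iteration 2: j = 2, result = [4, 4]
After iteration 3: j = 3, result = [4, 4, 6]
After iteration 4: j = 4, result = [4, 4, 6, 8]
After iteration 5: j = 5, result = [4, 4, 6, 8, 5]
Loop ends.
len(result) = 5

Final answer: 5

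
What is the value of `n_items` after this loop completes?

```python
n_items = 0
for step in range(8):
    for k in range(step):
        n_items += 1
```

Let's trace through this code step by step.

Initialize: n_items = 0
Entering loop: for step in range(8):
After iteration 1: step = 0, n_items = 0
After iteration 2: step = 1, n_items = 1, k = 0
After iteration 3: step = 2, n_items = 3, k = 1
After iteration 4: step = 3, n_items = 6, k = 2
After iteration 5: step = 4, n_items = 10, k = 3
After iteration 6: step = 5, n_items = 15, k = 4
After iteration 7: step = 6, n_items = 21, k = 5
After iteration 8: step = 7, n_items = 28, k = 6
Loop ends.

Final answer: 28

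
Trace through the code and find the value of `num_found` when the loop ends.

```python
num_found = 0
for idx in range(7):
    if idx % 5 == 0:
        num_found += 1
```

Let's trace through this code step by step.

Initialize: num_found = 0
Entering loop: for idx in range(7):
After iteration 1: idx = 0, num_found = 1
After iteration 2: idx = 1, num_found = 1
After iteration 3: idx = 2, num_found = 1
After iteration 4: idx = 3, num_found = 1
After iteration 5: idx = 4, num_found = 1
After iteration 6: idx = 5, num_found = 2
After iteration 7: idx = 6, num_found = 2
Loop ends.

Final answer: 2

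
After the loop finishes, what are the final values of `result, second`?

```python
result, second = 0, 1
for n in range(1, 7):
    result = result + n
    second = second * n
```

Let's trace through this code step by step.

Initialize: result = 0
Initialize: second = 1
Entering loop: for n in range(1, 7):
After iteration 1: n = 1, result = 1, second = 1
After iteration 2: n = 2, result = 3, second = 2
After iteration 3: n = 3, result = 6, second = 6
After iteration 4: n = 4, result = 10, second = 24
After iteration 5: n = 5, result = 15, second = 120
After iteration 6: n = 6, result = 21, second = 720
Loop ends.

Final answer: 21, 720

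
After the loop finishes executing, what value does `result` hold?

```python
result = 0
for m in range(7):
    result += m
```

Let's trace through this code step by step.

Initialize: result = 0
Entering loop: for m in range(7):
After iteration 1: m = 0, result = 0
After iteration 2: m = 1, result = 1
After iteration 3: m = 2, result = 3
After iteration 4: m = 3, result = 6
After iteration 5: m = 4, result = 10
After iteration 6: m = 5, result = 15
After iteration 7: m = 6, result = 21
Loop ends.

Final answer: 21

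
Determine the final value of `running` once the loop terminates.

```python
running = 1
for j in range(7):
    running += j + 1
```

Let's trace through this code step by step.

Initialize: running = 1
Entering loop: for j in range(7):
After iteration 1: j = 0, running = 2
After iteration 2: j = 1, running = 4
After iteration 3: j = 2, running = 7
After iteration 4: j = 3, running = 11
After iteration 5: j = 4, running = 16
After iteration 6: j = 5, running = 22
After iteration 7: j = 6, running = 29
Loop ends.

Final answer: 29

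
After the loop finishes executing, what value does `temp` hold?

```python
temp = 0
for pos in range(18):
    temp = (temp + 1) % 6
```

Let's trace through this code step by step.

Initialize: temp = 0
Entering loop: for pos in range(18):
After iteration 1: pos = 0, temp = 1
After iteration 2: pos = 1, temp = 2
After iteration 3: pos = 2, temp = 3
After iteration 4: pos = 3, temp = 4
After iteration 5: pos = 4, temp = 5
After iteration 6: pos = 5, temp = 0
After iteration 7: pos = 6, temp = 1
After iteration 8: pos = 7, temp = 2
After iteration 9: pos = 8, temp = 3
After iteration 10: pos = 9, temp = 4
After iteration 11: pos = 10, temp = 5
After iteration 12: pos = 11, temp = 0
After iteration 13: pos = 12, temp = 1
After iteration 14: pos = 13, temp = 2
After iteration 15: pos = 14, temp = 3
After iteration 16: pos = 15, temp = 4
After iteration 17: pos = 16, temp = 5
After iteration 18: pos = 17, temp = 0
Loop ends.

Final answer: 0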